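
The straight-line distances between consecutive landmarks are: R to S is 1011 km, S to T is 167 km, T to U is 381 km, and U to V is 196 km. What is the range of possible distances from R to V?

267 ≤ RV ≤ 1755 km

The maximum is all hops collinear in one direction: 1011 + 167 + 381 + 196 = 1755.
The longest hop is 1011; the others sum to 744. Folding the others back against it leaves at least 1011 − 744 = 267.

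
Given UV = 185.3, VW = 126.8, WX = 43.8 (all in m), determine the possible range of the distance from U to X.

14.7 ≤ UX ≤ 355.9 m

The maximum is all hops collinear in one direction: 185.3 + 126.8 + 43.8 = 355.9.
The longest hop is 185.3; the others sum to 170.6. Folding the others back against it leaves at least 185.3 − 170.6 = 14.7.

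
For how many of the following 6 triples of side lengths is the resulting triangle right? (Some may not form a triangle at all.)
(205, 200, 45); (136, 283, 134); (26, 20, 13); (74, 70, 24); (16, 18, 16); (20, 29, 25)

2

(205,200,45): 45²+200² = 42025 = 205² → right
(136,283,134): 134+136 ≤ 283, not a triangle
(26,20,13): 13²+20² = 569 < 676 = 26² → obtuse
(74,70,24): 24²+70² = 5476 = 74² → right
(16,18,16): 16²+16² = 512 > 324 = 18² → acute
(20,29,25): 20²+25² = 1025 > 841 = 29² → acute
2 of the 6 are right.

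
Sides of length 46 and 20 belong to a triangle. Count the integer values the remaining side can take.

The third side lies in the open interval (26, 66).
Integers from 27 to 65 inclusive: 65 − 27 + 1 = 39.

39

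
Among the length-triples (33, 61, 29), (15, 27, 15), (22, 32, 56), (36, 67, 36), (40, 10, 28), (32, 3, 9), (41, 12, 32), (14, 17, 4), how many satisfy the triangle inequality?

(29,33,61): 29+33 > 61 → valid
(15,15,27): 15+15 > 27 → valid
(22,32,56): 22+32 ≤ 56 → not valid
(36,36,67): 36+36 > 67 → valid
(10,28,40): 10+28 ≤ 40 → not valid
(3,9,32): 3+9 ≤ 32 → not valid
(12,32,41): 12+32 > 41 → valid
(4,14,17): 4+14 > 17 → valid
5 of the 8 triples form a triangle.

5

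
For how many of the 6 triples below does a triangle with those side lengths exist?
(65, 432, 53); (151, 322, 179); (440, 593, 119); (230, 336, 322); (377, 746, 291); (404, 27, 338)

(53,65,432): 53+65 ≤ 432 → not valid
(151,179,322): 151+179 > 322 → valid
(119,440,593): 119+440 ≤ 593 → not valid
(230,322,336): 230+322 > 336 → valid
(291,377,746): 291+377 ≤ 746 → not valid
(27,338,404): 27+338 ≤ 404 → not valid
2 of the 6 triples form a triangle.

2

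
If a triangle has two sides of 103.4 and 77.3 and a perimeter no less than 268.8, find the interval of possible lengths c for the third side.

Triangle inequality alone gives 26.1 < c < 180.7.
The perimeter condition gives c ≥ 268.8 − 103.4 − 77.3 = 88.1.
Intersecting the two: 88.1 ≤ c < 180.7.

88.1 ≤ c < 180.7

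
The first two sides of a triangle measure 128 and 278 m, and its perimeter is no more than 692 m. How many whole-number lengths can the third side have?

Triangle inequality: 150 < x < 406. Perimeter ≤ 692 gives x ≤ 692 − 128 − 278 = 286.
So 150 < x ≤ 286; integers 151 through 286: 136 values.

136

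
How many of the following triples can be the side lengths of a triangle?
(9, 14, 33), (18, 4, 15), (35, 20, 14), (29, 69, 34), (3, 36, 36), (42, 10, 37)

3

(9,14,33): 9+14 ≤ 33 → not valid
(4,15,18): 4+15 > 18 → valid
(14,20,35): 14+20 ≤ 35 → not valid
(29,34,69): 29+34 ≤ 69 → not valid
(3,36,36): 3+36 > 36 → valid
(10,37,42): 10+37 > 42 → valid
3 of the 6 triples form a triangle.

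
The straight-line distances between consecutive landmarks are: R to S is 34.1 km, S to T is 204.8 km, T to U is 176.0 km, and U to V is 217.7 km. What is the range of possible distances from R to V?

0 ≤ RV ≤ 632.6 km

The maximum is all hops collinear in one direction: 34.1 + 204.8 + 176.0 + 217.7 = 632.6.
The longest hop is 217.7; the others sum to 414.9. Since 217.7 ≤ 414.9, the path can fold back on itself completely, so the minimum distance is 0.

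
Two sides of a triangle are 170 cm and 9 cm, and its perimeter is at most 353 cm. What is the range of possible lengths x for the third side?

161 < x ≤ 174 cm

Triangle inequality alone gives 161 < x < 179.
The perimeter condition gives x ≤ 353 − 170 − 9 = 174.
Intersecting the two: 161 < x ≤ 174.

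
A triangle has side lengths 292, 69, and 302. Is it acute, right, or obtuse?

Compare the square of the longest side to the sum of squares of the other two: 69² + 292² = 90025 < 91204 = 302².

obtuse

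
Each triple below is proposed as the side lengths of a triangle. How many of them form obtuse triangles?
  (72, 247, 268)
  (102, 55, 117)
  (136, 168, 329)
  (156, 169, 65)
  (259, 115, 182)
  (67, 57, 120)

4

(72,247,268): 72²+247² = 66193 < 71824 = 268² → obtuse
(102,55,117): 55²+102² = 13429 < 13689 = 117² → obtuse
(136,168,329): 136+168 ≤ 329, not a triangle
(156,169,65): 65²+156² = 28561 = 169² → right
(259,115,182): 115²+182² = 46349 < 67081 = 259² → obtuse
(67,57,120): 57²+67² = 7738 < 14400 = 120² → obtuse
4 of the 6 are obtuse.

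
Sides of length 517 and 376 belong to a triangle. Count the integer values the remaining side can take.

751

The third side lies in the open interval (141, 893).
Integers from 142 to 892 inclusive: 892 − 142 + 1 = 751.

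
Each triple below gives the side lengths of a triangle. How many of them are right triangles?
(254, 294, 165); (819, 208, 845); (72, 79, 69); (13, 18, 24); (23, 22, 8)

(254,294,165): 165²+254² = 91741 > 86436 = 294² → acute
(819,208,845): 208²+819² = 714025 = 845² → right
(72,79,69): 69²+72² = 9945 > 6241 = 79² → acute
(13,18,24): 13²+18² = 493 < 576 = 24² → obtuse
(23,22,8): 8²+22² = 548 > 529 = 23² → acute
1 of the 5 is right.

1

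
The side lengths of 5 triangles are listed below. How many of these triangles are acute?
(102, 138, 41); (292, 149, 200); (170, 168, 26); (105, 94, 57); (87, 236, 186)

(102,138,41): 41²+102² = 12085 < 19044 = 138² → obtuse
(292,149,200): 149²+200² = 62201 < 85264 = 292² → obtuse
(170,168,26): 26²+168² = 28900 = 170² → right
(105,94,57): 57²+94² = 12085 > 11025 = 105² → acute
(87,236,186): 87²+186² = 42165 < 55696 = 236² → obtuse
1 of the 5 is acute.

1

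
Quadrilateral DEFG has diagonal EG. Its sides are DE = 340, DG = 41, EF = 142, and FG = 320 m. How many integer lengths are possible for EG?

From triangle DEG: 299 < EG < 381.
From triangle FEG: 178 < EG < 462.
Intersection: 299 < EG < 381, so integers 300 through 380: 81 values.

81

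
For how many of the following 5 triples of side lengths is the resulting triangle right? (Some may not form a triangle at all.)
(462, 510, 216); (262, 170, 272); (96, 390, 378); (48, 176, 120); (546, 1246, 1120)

(462,510,216): 216²+462² = 260100 = 510² → right
(262,170,272): 170²+262² = 97544 > 73984 = 272² → acute
(96,390,378): 96²+378² = 152100 = 390² → right
(48,176,120): 48+120 ≤ 176, not a triangle
(546,1246,1120): 546²+1120² = 1552516 = 1246² → right
3 of the 5 are right.

3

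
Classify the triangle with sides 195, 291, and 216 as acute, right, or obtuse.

right

Compare the square of the longest side to the sum of squares of the other two: 195² + 216² = 84681 = 291².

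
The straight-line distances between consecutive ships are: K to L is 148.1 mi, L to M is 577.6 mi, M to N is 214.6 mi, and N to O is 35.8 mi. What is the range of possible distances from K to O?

179.1 ≤ KO ≤ 976.1 mi

The maximum is all hops collinear in one direction: 148.1 + 577.6 + 214.6 + 35.8 = 976.1.
The longest hop is 577.6; the others sum to 398.5. Folding the others back against it leaves at least 577.6 − 398.5 = 179.1.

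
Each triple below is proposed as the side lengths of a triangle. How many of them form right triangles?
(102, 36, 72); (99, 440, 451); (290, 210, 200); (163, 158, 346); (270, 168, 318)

3

(102,36,72): 36²+72² = 6480 < 10404 = 102² → obtuse
(99,440,451): 99²+440² = 203401 = 451² → right
(290,210,200): 200²+210² = 84100 = 290² → right
(163,158,346): 158+163 ≤ 346, not a triangle
(270,168,318): 168²+270² = 101124 = 318² → right
3 of the 5 are right.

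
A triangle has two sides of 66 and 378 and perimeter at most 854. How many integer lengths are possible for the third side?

Triangle inequality: 312 < x < 444. Perimeter ≤ 854 gives x ≤ 854 − 66 − 378 = 410.
So 312 < x ≤ 410; integers 313 through 410: 98 values.

98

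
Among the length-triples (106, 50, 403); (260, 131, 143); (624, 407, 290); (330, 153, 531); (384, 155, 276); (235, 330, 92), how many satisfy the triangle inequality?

(50,106,403): 50+106 ≤ 403 → not valid
(131,143,260): 131+143 > 260 → valid
(290,407,624): 290+407 > 624 → valid
(153,330,531): 153+330 ≤ 531 → not valid
(155,276,384): 155+276 > 384 → valid
(92,235,330): 92+235 ≤ 330 → not valid
3 of the 6 triples form a triangle.

3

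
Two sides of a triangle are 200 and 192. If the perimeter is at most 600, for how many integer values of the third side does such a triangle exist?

Triangle inequality: 8 < x < 392. Perimeter ≤ 600 gives x ≤ 600 − 200 − 192 = 208.
So 8 < x ≤ 208; integers 9 through 208: 200 values.

200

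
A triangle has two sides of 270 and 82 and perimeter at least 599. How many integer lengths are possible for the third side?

105

Triangle inequality: 188 < x < 352. Perimeter ≥ 599 gives x ≥ 599 − 270 − 82 = 247.
So 247 ≤ x < 352; integers 247 through 351: 105 values.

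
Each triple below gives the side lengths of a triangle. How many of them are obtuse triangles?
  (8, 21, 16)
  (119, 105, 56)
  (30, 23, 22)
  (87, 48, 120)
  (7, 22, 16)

3

(8,21,16): 8²+16² = 320 < 441 = 21² → obtuse
(119,105,56): 56²+105² = 14161 = 119² → right
(30,23,22): 22²+23² = 1013 > 900 = 30² → acute
(87,48,120): 48²+87² = 9873 < 14400 = 120² → obtuse
(7,22,16): 7²+16² = 305 < 484 = 22² → obtuse
3 of the 5 are obtuse.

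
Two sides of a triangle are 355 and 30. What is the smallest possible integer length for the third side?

326

The third side must be strictly greater than |355 − 30| = 325.
The smallest integer above 325 is 326.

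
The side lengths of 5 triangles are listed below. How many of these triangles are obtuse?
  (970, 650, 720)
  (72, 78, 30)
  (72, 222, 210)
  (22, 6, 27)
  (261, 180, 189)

1

(970,650,720): 650²+720² = 940900 = 970² → right
(72,78,30): 30²+72² = 6084 = 78² → right
(72,222,210): 72²+210² = 49284 = 222² → right
(22,6,27): 6²+22² = 520 < 729 = 27² → obtuse
(261,180,189): 180²+189² = 68121 = 261² → right
1 of the 5 is obtuse.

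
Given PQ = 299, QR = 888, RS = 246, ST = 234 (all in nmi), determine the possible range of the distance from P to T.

The maximum is all hops collinear in one direction: 299 + 888 + 246 + 234 = 1667.
The longest hop is 888; the others sum to 779. Folding the others back against it leaves at least 888 − 779 = 109.

109 ≤ PT ≤ 1667 nmi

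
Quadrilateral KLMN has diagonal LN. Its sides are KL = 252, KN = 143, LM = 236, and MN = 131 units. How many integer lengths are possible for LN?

257

From triangle KLN: 109 < LN < 395.
From triangle MLN: 105 < LN < 367.
Intersection: 109 < LN < 367, so integers 110 through 366: 257 values.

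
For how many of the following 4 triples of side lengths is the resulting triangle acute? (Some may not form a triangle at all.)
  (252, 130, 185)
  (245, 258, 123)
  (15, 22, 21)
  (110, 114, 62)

(252,130,185): 130²+185² = 51125 < 63504 = 252² → obtuse
(245,258,123): 123²+245² = 75154 > 66564 = 258² → acute
(15,22,21): 15²+21² = 666 > 484 = 22² → acute
(110,114,62): 62²+110² = 15944 > 12996 = 114² → acute
3 of the 4 are acute.

3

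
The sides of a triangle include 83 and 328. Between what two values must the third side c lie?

245 < c < 411

By the triangle inequality, c must be less than 83 + 328 = 411 and greater than |83 − 328| = 245.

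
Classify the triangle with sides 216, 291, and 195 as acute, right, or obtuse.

right

Compare the square of the longest side to the sum of squares of the other two: 195² + 216² = 84681 = 291².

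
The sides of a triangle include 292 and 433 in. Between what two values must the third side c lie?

By the triangle inequality, c must be less than 292 + 433 = 725 and greater than |292 − 433| = 141.

141 < c < 725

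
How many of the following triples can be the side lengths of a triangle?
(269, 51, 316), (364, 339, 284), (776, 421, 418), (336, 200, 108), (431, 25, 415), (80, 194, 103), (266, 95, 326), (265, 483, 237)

6

(51,269,316): 51+269 > 316 → valid
(284,339,364): 284+339 > 364 → valid
(418,421,776): 418+421 > 776 → valid
(108,200,336): 108+200 ≤ 336 → not valid
(25,415,431): 25+415 > 431 → valid
(80,103,194): 80+103 ≤ 194 → not valid
(95,266,326): 95+266 > 326 → valid
(237,265,483): 237+265 > 483 → valid
6 of the 8 triples form a triangle.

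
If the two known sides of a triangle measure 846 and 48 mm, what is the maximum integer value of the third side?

893

The third side must be strictly less than 846 + 48 = 894.
The largest integer below 894 is 893.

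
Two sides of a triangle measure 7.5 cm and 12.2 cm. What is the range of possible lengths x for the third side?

4.7 < x < 19.7

By the triangle inequality, x must be less than 7.5 + 12.2 = 19.7 and greater than |7.5 − 12.2| = 4.7.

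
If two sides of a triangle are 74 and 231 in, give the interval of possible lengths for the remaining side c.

By the triangle inequality, c must be less than 74 + 231 = 305 and greater than |74 − 231| = 157.

157 < c < 305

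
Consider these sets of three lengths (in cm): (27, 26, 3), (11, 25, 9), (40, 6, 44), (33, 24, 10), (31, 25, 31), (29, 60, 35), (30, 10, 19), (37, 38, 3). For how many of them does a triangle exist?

6

(3,26,27): 3+26 > 27 → valid
(9,11,25): 9+11 ≤ 25 → not valid
(6,40,44): 6+40 > 44 → valid
(10,24,33): 10+24 > 33 → valid
(25,31,31): 25+31 > 31 → valid
(29,35,60): 29+35 > 60 → valid
(10,19,30): 10+19 ≤ 30 → not valid
(3,37,38): 3+37 > 38 → valid
6 of the 8 triples form a triangle.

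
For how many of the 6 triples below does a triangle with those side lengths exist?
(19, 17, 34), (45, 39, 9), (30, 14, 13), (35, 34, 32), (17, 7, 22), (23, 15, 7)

(17,19,34): 17+19 > 34 → valid
(9,39,45): 9+39 > 45 → valid
(13,14,30): 13+14 ≤ 30 → not valid
(32,34,35): 32+34 > 35 → valid
(7,17,22): 7+17 > 22 → valid
(7,15,23): 7+15 ≤ 23 → not valid
4 of the 6 triples form a triangle.

4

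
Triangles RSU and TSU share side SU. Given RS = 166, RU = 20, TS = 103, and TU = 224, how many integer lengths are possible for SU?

From triangle RSU: 146 < SU < 186.
From triangle TSU: 121 < SU < 327.
Intersection: 146 < SU < 186, so integers 147 through 185: 39 values.

39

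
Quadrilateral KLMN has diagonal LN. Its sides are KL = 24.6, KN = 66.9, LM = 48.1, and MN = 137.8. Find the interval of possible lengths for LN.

89.7 < LN < 91.5

From triangle KLN: |24.6 − 66.9| < LN < 24.6 + 66.9, i.e. 42.3 < LN < 91.5.
From triangle MLN: 89.7 < LN < 185.9.
Both must hold, so LN lies in the intersection.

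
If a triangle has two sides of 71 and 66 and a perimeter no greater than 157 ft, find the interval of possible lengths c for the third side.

5 < c ≤ 20

Triangle inequality alone gives 5 < c < 137.
The perimeter condition gives c ≤ 157 − 71 − 66 = 20.
Intersecting the two: 5 < c ≤ 20.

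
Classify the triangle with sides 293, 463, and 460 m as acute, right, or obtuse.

Compare the square of the longest side to the sum of squares of the other two: 293² + 460² = 297449 > 214369 = 463².

acute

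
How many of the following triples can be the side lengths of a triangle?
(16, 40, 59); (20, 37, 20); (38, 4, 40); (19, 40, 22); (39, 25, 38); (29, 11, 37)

(16,40,59): 16+40 ≤ 59 → not valid
(20,20,37): 20+20 > 37 → valid
(4,38,40): 4+38 > 40 → valid
(19,22,40): 19+22 > 40 → valid
(25,38,39): 25+38 > 39 → valid
(11,29,37): 11+29 > 37 → valid
5 of the 6 triples form a triangle.

5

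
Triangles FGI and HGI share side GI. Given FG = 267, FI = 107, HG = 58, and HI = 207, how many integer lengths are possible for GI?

From triangle FGI: 160 < GI < 374.
From triangle HGI: 149 < GI < 265.
Intersection: 160 < GI < 265, so integers 161 through 264: 104 values.

104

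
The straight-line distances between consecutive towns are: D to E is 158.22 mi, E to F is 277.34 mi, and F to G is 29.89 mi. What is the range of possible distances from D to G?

89.23 ≤ DG ≤ 465.45 mi

The maximum is all hops collinear in one direction: 158.22 + 277.34 + 29.89 = 465.45.
The longest hop is 277.34; the others sum to 188.11. Folding the others back against it leaves at least 277.34 − 188.11 = 89.23.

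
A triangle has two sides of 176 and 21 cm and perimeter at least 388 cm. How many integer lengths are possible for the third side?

6

Triangle inequality: 155 < x < 197. Perimeter ≥ 388 gives x ≥ 388 − 176 − 21 = 191.
So 191 ≤ x < 197; integers 191 through 196: 6 values.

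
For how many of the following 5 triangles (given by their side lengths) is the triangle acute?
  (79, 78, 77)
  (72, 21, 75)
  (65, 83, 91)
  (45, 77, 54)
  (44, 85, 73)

(79,78,77): 77²+78² = 12013 > 6241 = 79² → acute
(72,21,75): 21²+72² = 5625 = 75² → right
(65,83,91): 65²+83² = 11114 > 8281 = 91² → acute
(45,77,54): 45²+54² = 4941 < 5929 = 77² → obtuse
(44,85,73): 44²+73² = 7265 > 7225 = 85² → acute
3 of the 5 are acute.

3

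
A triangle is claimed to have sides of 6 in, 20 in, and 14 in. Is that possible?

The two shorter sides sum to 20, exactly equal to the longest side 20.
That gives only a degenerate (flat) triangle — the inequality must be strict.

No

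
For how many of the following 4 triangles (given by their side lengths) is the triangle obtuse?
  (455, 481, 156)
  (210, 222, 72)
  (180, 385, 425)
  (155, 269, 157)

1

(455,481,156): 156²+455² = 231361 = 481² → right
(210,222,72): 72²+210² = 49284 = 222² → right
(180,385,425): 180²+385² = 180625 = 425² → right
(155,269,157): 155²+157² = 48674 < 72361 = 269² → obtuse
1 of the 4 is obtuse.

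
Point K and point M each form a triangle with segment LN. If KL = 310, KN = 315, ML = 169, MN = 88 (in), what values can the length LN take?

81 < LN < 257

From triangle KLN: |310 − 315| < LN < 310 + 315, i.e. 5 < LN < 625.
From triangle MLN: 81 < LN < 257.
Both must hold, so LN lies in the intersection.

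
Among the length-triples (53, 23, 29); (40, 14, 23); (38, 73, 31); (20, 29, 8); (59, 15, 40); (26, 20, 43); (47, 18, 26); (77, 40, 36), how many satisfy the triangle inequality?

1

(23,29,53): 23+29 ≤ 53 → not valid
(14,23,40): 14+23 ≤ 40 → not valid
(31,38,73): 31+38 ≤ 73 → not valid
(8,20,29): 8+20 ≤ 29 → not valid
(15,40,59): 15+40 ≤ 59 → not valid
(20,26,43): 20+26 > 43 → valid
(18,26,47): 18+26 ≤ 47 → not valid
(36,40,77): 36+40 ≤ 77 → not valid
1 of the 8 triples forms a triangle.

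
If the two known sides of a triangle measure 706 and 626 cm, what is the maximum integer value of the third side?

The third side must be strictly less than 706 + 626 = 1332.
The largest integer below 1332 is 1331.

1331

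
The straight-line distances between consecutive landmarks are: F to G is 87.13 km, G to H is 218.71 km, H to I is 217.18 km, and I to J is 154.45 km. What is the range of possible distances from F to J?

0 ≤ FJ ≤ 677.47 km

The maximum is all hops collinear in one direction: 87.13 + 218.71 + 217.18 + 154.45 = 677.47.
The longest hop is 218.71; the others sum to 458.76. Since 218.71 ≤ 458.76, the path can fold back on itself completely, so the minimum distance is 0.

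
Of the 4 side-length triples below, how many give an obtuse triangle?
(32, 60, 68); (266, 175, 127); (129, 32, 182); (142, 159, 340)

1

(32,60,68): 32²+60² = 4624 = 68² → right
(266,175,127): 127²+175² = 46754 < 70756 = 266² → obtuse
(129,32,182): 32+129 ≤ 182, not a triangle
(142,159,340): 142+159 ≤ 340, not a triangle
1 of the 4 is obtuse.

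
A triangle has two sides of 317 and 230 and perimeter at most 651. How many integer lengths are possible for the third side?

Triangle inequality: 87 < x < 547. Perimeter ≤ 651 gives x ≤ 651 − 317 − 230 = 104.
So 87 < x ≤ 104; integers 88 through 104: 17 values.

17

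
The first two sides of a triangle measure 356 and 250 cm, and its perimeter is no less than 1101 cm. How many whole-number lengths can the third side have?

111

Triangle inequality: 106 < x < 606. Perimeter ≥ 1101 gives x ≥ 1101 − 356 − 250 = 495.
So 495 ≤ x < 606; integers 495 through 605: 111 values.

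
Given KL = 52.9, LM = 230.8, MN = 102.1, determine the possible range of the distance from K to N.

75.8 ≤ KN ≤ 385.8

The maximum is all hops collinear in one direction: 52.9 + 230.8 + 102.1 = 385.8.
The longest hop is 230.8; the others sum to 155.0. Folding the others back against it leaves at least 230.8 − 155.0 = 75.8.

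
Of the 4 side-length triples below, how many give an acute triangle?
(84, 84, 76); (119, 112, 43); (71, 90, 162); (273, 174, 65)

(84,84,76): 76²+84² = 12832 > 7056 = 84² → acute
(119,112,43): 43²+112² = 14393 > 14161 = 119² → acute
(71,90,162): 71+90 ≤ 162, not a triangle
(273,174,65): 65+174 ≤ 273, not a triangle
2 of the 4 are acute.

2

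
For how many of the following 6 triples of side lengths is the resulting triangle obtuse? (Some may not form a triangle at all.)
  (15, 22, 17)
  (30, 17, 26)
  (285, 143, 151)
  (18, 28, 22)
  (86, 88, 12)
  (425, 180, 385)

2

(15,22,17): 15²+17² = 514 > 484 = 22² → acute
(30,17,26): 17²+26² = 965 > 900 = 30² → acute
(285,143,151): 143²+151² = 43250 < 81225 = 285² → obtuse
(18,28,22): 18²+22² = 808 > 784 = 28² → acute
(86,88,12): 12²+86² = 7540 < 7744 = 88² → obtuse
(425,180,385): 180²+385² = 180625 = 425² → right
2 of the 6 are obtuse.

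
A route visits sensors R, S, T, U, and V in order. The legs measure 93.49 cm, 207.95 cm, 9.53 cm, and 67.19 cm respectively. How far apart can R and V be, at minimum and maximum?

37.74 ≤ RV ≤ 378.16 cm

The maximum is all hops collinear in one direction: 93.49 + 207.95 + 9.53 + 67.19 = 378.16.
The longest hop is 207.95; the others sum to 170.21. Folding the others back against it leaves at least 207.95 − 170.21 = 37.74.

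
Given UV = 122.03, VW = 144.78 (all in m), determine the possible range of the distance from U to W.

22.75 ≤ UW ≤ 266.81 m

By the triangle inequality, |122.03 − 144.78| ≤ UW ≤ 122.03 + 144.78.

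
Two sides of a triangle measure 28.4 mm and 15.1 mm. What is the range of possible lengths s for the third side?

13.3 < s < 43.5 (mm)

By the triangle inequality, s must be less than 28.4 + 15.1 = 43.5 and greater than |28.4 − 15.1| = 13.3.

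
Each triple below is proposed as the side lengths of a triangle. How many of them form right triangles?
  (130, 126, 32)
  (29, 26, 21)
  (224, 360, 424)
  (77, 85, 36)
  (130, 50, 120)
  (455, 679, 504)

(130,126,32): 32²+126² = 16900 = 130² → right
(29,26,21): 21²+26² = 1117 > 841 = 29² → acute
(224,360,424): 224²+360² = 179776 = 424² → right
(77,85,36): 36²+77² = 7225 = 85² → right
(130,50,120): 50²+120² = 16900 = 130² → right
(455,679,504): 455²+504² = 461041 = 679² → right
5 of the 6 are right.

5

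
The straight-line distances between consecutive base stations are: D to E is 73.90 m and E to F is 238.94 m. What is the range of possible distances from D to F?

165.04 ≤ DF ≤ 312.84 m

By the triangle inequality, |73.90 − 238.94| ≤ DF ≤ 73.90 + 238.94.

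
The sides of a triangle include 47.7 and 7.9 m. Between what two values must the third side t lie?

By the triangle inequality, t must be less than 47.7 + 7.9 = 55.6 and greater than |47.7 − 7.9| = 39.8.

39.8 < t < 55.6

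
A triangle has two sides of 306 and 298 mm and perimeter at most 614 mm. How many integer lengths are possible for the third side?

Triangle inequality: 8 < x < 604. Perimeter ≤ 614 gives x ≤ 614 − 306 − 298 = 10.
So 8 < x ≤ 10; integers 9 through 10: 2 values.

2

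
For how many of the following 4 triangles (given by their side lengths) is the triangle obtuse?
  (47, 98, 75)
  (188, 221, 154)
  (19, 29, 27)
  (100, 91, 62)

(47,98,75): 47²+75² = 7834 < 9604 = 98² → obtuse
(188,221,154): 154²+188² = 59060 > 48841 = 221² → acute
(19,29,27): 19²+27² = 1090 > 841 = 29² → acute
(100,91,62): 62²+91² = 12125 > 10000 = 100² → acute
1 of the 4 is obtuse.

1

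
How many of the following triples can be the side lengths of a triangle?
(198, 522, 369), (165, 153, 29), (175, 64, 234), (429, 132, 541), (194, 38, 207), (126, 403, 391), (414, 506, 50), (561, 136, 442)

7

(198,369,522): 198+369 > 522 → valid
(29,153,165): 29+153 > 165 → valid
(64,175,234): 64+175 > 234 → valid
(132,429,541): 132+429 > 541 → valid
(38,194,207): 38+194 > 207 → valid
(126,391,403): 126+391 > 403 → valid
(50,414,506): 50+414 ≤ 506 → not valid
(136,442,561): 136+442 > 561 → valid
7 of the 8 triples form a triangle.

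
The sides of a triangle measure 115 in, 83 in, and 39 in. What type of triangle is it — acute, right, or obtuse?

Compare the square of the longest side to the sum of squares of the other two: 39² + 83² = 8410 < 13225 = 115².

obtuse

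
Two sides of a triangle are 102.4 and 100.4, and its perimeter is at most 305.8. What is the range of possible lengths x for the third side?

2.0 < x ≤ 103.0

Triangle inequality alone gives 2.0 < x < 202.8.
The perimeter condition gives x ≤ 305.8 − 102.4 − 100.4 = 103.0.
Intersecting the two: 2.0 < x ≤ 103.0.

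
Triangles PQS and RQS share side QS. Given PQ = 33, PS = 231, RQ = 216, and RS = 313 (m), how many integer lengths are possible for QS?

65

From triangle PQS: 198 < QS < 264.
From triangle RQS: 97 < QS < 529.
Intersection: 198 < QS < 264, so integers 199 through 263: 65 values.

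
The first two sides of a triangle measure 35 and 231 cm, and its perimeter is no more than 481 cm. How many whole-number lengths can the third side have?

Triangle inequality: 196 < x < 266. Perimeter ≤ 481 gives x ≤ 481 − 35 − 231 = 215.
So 196 < x ≤ 215; integers 197 through 215: 19 values.

19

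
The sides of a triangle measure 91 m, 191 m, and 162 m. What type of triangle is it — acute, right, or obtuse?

Compare the square of the longest side to the sum of squares of the other two: 91² + 162² = 34525 < 36481 = 191².

obtuse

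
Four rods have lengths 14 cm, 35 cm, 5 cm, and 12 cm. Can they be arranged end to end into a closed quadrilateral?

For a quadrilateral, each side must be shorter than the sum of the others.
Here the longest side is 35, but the remaining 3 sides sum to only 31.

No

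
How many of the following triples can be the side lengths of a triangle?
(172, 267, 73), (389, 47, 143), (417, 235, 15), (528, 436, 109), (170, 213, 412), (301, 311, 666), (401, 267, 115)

1

(73,172,267): 73+172 ≤ 267 → not valid
(47,143,389): 47+143 ≤ 389 → not valid
(15,235,417): 15+235 ≤ 417 → not valid
(109,436,528): 109+436 > 528 → valid
(170,213,412): 170+213 ≤ 412 → not valid
(301,311,666): 301+311 ≤ 666 → not valid
(115,267,401): 115+267 ≤ 401 → not valid
1 of the 7 triples forms a triangle.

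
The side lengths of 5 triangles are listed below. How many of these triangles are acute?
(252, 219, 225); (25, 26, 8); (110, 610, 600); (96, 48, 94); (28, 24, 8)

(252,219,225): 219²+225² = 98586 > 63504 = 252² → acute
(25,26,8): 8²+25² = 689 > 676 = 26² → acute
(110,610,600): 110²+600² = 372100 = 610² → right
(96,48,94): 48²+94² = 11140 > 9216 = 96² → acute
(28,24,8): 8²+24² = 640 < 784 = 28² → obtuse
3 of the 5 are acute.

3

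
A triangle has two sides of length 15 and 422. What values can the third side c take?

407 < c < 437

By the triangle inequality, c must be less than 15 + 422 = 437 and greater than |15 − 422| = 407.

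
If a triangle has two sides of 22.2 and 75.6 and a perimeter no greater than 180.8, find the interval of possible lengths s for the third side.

Triangle inequality alone gives 53.4 < s < 97.8.
The perimeter condition gives s ≤ 180.8 − 22.2 − 75.6 = 83.0.
Intersecting the two: 53.4 < s ≤ 83.0.

53.4 < s ≤ 83.0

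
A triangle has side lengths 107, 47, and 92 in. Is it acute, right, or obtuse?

Compare the square of the longest side to the sum of squares of the other two: 47² + 92² = 10673 < 11449 = 107².

obtuse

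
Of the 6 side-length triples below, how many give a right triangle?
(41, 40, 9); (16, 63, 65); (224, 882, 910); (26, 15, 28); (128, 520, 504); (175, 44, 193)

4

(41,40,9): 9²+40² = 1681 = 41² → right
(16,63,65): 16²+63² = 4225 = 65² → right
(224,882,910): 224²+882² = 828100 = 910² → right
(26,15,28): 15²+26² = 901 > 784 = 28² → acute
(128,520,504): 128²+504² = 270400 = 520² → right
(175,44,193): 44²+175² = 32561 < 37249 = 193² → obtuse
4 of the 6 are right.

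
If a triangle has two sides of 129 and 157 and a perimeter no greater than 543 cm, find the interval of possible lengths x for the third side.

Triangle inequality alone gives 28 < x < 286.
The perimeter condition gives x ≤ 543 − 129 − 157 = 257.
Intersecting the two: 28 < x ≤ 257.

28 < x ≤ 257 cm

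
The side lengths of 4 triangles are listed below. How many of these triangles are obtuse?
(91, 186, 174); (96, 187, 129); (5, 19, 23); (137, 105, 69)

3

(91,186,174): 91²+174² = 38557 > 34596 = 186² → acute
(96,187,129): 96²+129² = 25857 < 34969 = 187² → obtuse
(5,19,23): 5²+19² = 386 < 529 = 23² → obtuse
(137,105,69): 69²+105² = 15786 < 18769 = 137² → obtuse
3 of the 4 are obtuse.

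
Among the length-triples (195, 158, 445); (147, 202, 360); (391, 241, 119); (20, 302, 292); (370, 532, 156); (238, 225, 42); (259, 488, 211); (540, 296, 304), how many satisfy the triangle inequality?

3

(158,195,445): 158+195 ≤ 445 → not valid
(147,202,360): 147+202 ≤ 360 → not valid
(119,241,391): 119+241 ≤ 391 → not valid
(20,292,302): 20+292 > 302 → valid
(156,370,532): 156+370 ≤ 532 → not valid
(42,225,238): 42+225 > 238 → valid
(211,259,488): 211+259 ≤ 488 → not valid
(296,304,540): 296+304 > 540 → valid
3 of the 8 triples form a triangle.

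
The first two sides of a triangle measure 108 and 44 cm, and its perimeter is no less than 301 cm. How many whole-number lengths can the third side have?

Triangle inequality: 64 < x < 152. Perimeter ≥ 301 gives x ≥ 301 − 108 − 44 = 149.
So 149 ≤ x < 152; integers 149 through 151: 3 values.

3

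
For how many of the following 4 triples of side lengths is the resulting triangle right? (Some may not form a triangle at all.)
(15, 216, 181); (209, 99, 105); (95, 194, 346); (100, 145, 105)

(15,216,181): 15+181 ≤ 216, not a triangle
(209,99,105): 99+105 ≤ 209, not a triangle
(95,194,346): 95+194 ≤ 346, not a triangle
(100,145,105): 100²+105² = 21025 = 145² → right
1 of the 4 is right.

1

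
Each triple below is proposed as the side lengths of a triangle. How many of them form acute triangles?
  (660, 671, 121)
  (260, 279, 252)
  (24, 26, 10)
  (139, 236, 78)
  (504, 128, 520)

(660,671,121): 121²+660² = 450241 = 671² → right
(260,279,252): 252²+260² = 131104 > 77841 = 279² → acute
(24,26,10): 10²+24² = 676 = 26² → right
(139,236,78): 78+139 ≤ 236, not a triangle
(504,128,520): 128²+504² = 270400 = 520² → right
1 of the 5 is acute.

1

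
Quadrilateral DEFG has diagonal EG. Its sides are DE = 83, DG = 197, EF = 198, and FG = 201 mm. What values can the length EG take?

114 < EG < 280

From triangle DEG: |83 − 197| < EG < 83 + 197, i.e. 114 < EG < 280.
From triangle FEG: 3 < EG < 399.
Both must hold, so EG lies in the intersection.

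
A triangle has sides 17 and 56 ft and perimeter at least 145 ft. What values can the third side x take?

Triangle inequality alone gives 39 < x < 73.
The perimeter condition gives x ≥ 145 − 17 − 56 = 72.
Intersecting the two: 72 ≤ x < 73.

72 ≤ x < 73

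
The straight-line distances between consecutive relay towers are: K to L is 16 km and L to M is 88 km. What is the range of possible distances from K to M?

By the triangle inequality, |16 − 88| ≤ KM ≤ 16 + 88.

72 ≤ KM ≤ 104 km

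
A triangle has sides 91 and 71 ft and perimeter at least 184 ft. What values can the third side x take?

Triangle inequality alone gives 20 < x < 162.
The perimeter condition gives x ≥ 184 − 91 − 71 = 22.
Intersecting the two: 22 ≤ x < 162.

22 ≤ x < 162 ft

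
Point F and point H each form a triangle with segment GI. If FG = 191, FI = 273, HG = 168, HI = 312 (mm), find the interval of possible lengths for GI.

From triangle FGI: |191 − 273| < GI < 191 + 273, i.e. 82 < GI < 464.
From triangle HGI: 144 < GI < 480.
Both must hold, so GI lies in the intersection.

144 < GI < 464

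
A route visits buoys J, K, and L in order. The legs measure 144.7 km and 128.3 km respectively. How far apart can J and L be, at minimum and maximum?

By the triangle inequality, |144.7 − 128.3| ≤ JL ≤ 144.7 + 128.3.

16.4 ≤ JL ≤ 273.0 km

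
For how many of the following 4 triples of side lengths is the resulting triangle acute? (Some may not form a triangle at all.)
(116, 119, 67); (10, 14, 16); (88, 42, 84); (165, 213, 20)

3

(116,119,67): 67²+116² = 17945 > 14161 = 119² → acute
(10,14,16): 10²+14² = 296 > 256 = 16² → acute
(88,42,84): 42²+84² = 8820 > 7744 = 88² → acute
(165,213,20): 20+165 ≤ 213, not a triangle
3 of the 4 are acute.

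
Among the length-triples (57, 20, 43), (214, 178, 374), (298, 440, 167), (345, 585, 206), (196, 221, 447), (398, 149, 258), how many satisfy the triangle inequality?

(20,43,57): 20+43 > 57 → valid
(178,214,374): 178+214 > 374 → valid
(167,298,440): 167+298 > 440 → valid
(206,345,585): 206+345 ≤ 585 → not valid
(196,221,447): 196+221 ≤ 447 → not valid
(149,258,398): 149+258 > 398 → valid
4 of the 6 triples form a triangle.

4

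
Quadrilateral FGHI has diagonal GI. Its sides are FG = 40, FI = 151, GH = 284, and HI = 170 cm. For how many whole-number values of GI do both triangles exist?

76

From triangle FGI: 111 < GI < 191.
From triangle HGI: 114 < GI < 454.
Intersection: 114 < GI < 191, so integers 115 through 190: 76 values.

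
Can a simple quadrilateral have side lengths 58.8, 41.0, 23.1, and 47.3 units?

Yes

A quadrilateral exists iff every side is shorter than the sum of the others — equivalently, the longest side is less than the sum of the rest.
Longest side 58.8 < 111.4 (sum of the remaining 3), so yes.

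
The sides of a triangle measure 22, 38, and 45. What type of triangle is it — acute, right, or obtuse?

obtuse

Compare the square of the longest side to the sum of squares of the other two: 22² + 38² = 1928 < 2025 = 45².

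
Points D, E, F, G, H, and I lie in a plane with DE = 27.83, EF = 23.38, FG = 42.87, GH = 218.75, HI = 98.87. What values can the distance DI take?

The maximum is all hops collinear in one direction: 27.83 + 23.38 + 42.87 + 218.75 + 98.87 = 411.70.
The longest hop is 218.75; the others sum to 192.95. Folding the others back against it leaves at least 218.75 − 192.95 = 25.80.

25.80 ≤ DI ≤ 411.70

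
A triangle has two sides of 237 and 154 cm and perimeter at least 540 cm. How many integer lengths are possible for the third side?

Triangle inequality: 83 < x < 391. Perimeter ≥ 540 gives x ≥ 540 − 237 − 154 = 149.
So 149 ≤ x < 391; integers 149 through 390: 242 values.

242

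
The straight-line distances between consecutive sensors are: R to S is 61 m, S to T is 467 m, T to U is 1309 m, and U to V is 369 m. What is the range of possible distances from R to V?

The maximum is all hops collinear in one direction: 61 + 467 + 1309 + 369 = 2206.
The longest hop is 1309; the others sum to 897. Folding the others back against it leaves at least 1309 − 897 = 412.

412 ≤ RV ≤ 2206 m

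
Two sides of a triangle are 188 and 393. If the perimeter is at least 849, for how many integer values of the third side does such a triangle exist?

Triangle inequality: 205 < x < 581. Perimeter ≥ 849 gives x ≥ 849 − 188 − 393 = 268.
So 268 ≤ x < 581; integers 268 through 580: 313 values.

313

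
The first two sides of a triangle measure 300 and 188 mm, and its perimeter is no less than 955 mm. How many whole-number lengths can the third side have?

21

Triangle inequality: 112 < x < 488. Perimeter ≥ 955 gives x ≥ 955 − 300 − 188 = 467.
So 467 ≤ x < 488; integers 467 through 487: 21 values.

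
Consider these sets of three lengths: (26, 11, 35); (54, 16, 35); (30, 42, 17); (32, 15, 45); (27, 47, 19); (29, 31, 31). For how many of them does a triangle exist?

4

(11,26,35): 11+26 > 35 → valid
(16,35,54): 16+35 ≤ 54 → not valid
(17,30,42): 17+30 > 42 → valid
(15,32,45): 15+32 > 45 → valid
(19,27,47): 19+27 ≤ 47 → not valid
(29,31,31): 29+31 > 31 → valid
4 of the 6 triples form a triangle.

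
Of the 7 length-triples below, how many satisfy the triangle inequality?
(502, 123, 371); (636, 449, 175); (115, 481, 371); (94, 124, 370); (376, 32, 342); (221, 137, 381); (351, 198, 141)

(123,371,502): 123+371 ≤ 502 → not valid
(175,449,636): 175+449 ≤ 636 → not valid
(115,371,481): 115+371 > 481 → valid
(94,124,370): 94+124 ≤ 370 → not valid
(32,342,376): 32+342 ≤ 376 → not valid
(137,221,381): 137+221 ≤ 381 → not valid
(141,198,351): 141+198 ≤ 351 → not valid
1 of the 7 triples forms a triangle.

1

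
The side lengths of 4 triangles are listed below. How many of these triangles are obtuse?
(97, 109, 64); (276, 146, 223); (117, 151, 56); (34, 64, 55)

2

(97,109,64): 64²+97² = 13505 > 11881 = 109² → acute
(276,146,223): 146²+223² = 71045 < 76176 = 276² → obtuse
(117,151,56): 56²+117² = 16825 < 22801 = 151² → obtuse
(34,64,55): 34²+55² = 4181 > 4096 = 64² → acute
2 of the 4 are obtuse.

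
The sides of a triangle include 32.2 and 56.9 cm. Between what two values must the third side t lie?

24.7 < t < 89.1 (cm)

By the triangle inequality, t must be less than 32.2 + 56.9 = 89.1 and greater than |32.2 − 56.9| = 24.7.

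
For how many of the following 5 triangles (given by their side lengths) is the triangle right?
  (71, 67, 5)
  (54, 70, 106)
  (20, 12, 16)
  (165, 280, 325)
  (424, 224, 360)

3

(71,67,5): 5²+67² = 4514 < 5041 = 71² → obtuse
(54,70,106): 54²+70² = 7816 < 11236 = 106² → obtuse
(20,12,16): 12²+16² = 400 = 20² → right
(165,280,325): 165²+280² = 105625 = 325² → right
(424,224,360): 224²+360² = 179776 = 424² → right
3 of the 5 are right.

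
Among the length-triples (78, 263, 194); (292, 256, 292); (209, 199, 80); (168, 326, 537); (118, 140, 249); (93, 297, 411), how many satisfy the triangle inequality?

4

(78,194,263): 78+194 > 263 → valid
(256,292,292): 256+292 > 292 → valid
(80,199,209): 80+199 > 209 → valid
(168,326,537): 168+326 ≤ 537 → not valid
(118,140,249): 118+140 > 249 → valid
(93,297,411): 93+297 ≤ 411 → not valid
4 of the 6 triples form a triangle.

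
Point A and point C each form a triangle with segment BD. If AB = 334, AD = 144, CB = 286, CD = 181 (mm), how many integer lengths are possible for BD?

From triangle ABD: 190 < BD < 478.
From triangle CBD: 105 < BD < 467.
Intersection: 190 < BD < 467, so integers 191 through 466: 276 values.

276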